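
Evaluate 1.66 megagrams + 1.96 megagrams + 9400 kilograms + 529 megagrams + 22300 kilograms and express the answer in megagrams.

564.32 megagrams

In megagrams:
  1.66 megagrams → 1.66
  1.96 megagrams → 1.96
  9400 kilograms = 9400e-3 megagrams = 9.4
  529 megagrams → 529
  22300 kilograms = 22300e-3 megagrams = 22.3
Sum: 1.66 + 1.96 + 9.4 + 529 + 22.3 = 564.32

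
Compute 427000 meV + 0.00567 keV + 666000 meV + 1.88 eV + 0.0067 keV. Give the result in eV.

In eV:
  427000 meV = 427000 × 10^-3 eV = 427
  0.00567 keV = 0.00567 × 10^3 eV = 5.67
  666000 meV = 666000 × 10^-3 eV = 666
  1.88 eV → 1.88
  0.0067 keV = 0.0067 × 10^3 eV = 6.7
Sum: 427 + 5.67 + 666 + 1.88 + 6.7 = 1107.25

1107.25 eV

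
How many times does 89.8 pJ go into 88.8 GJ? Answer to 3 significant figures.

989000000000000000000

(88.8 × 10^9) / (89.8 × 10^-12) = 0.9889 × 10^21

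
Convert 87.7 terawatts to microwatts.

87700000000000000000 microwatts

tera = 10^12, micro = 10^-6; factor is 10^18.
87.7 × 10^18 = 87700000000000000000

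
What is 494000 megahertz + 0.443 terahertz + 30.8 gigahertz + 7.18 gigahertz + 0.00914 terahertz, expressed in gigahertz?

In gigahertz:
  494000 megahertz = 494000 × 10^-3 gigahertz = 494
  0.443 terahertz = 0.443 × 10^3 gigahertz = 443
  30.8 gigahertz → 30.8
  7.18 gigahertz → 7.18
  0.00914 terahertz = 0.00914 × 10^3 gigahertz = 9.14
Sum: 494 + 443 + 30.8 + 7.18 + 9.14 = 984.12

984.12 gigahertz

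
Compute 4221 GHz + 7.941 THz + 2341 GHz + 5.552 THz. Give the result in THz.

20.055 THz

In THz:
  4221 GHz = 4221e-3 THz = 4.221
  7.941 THz → 7.941
  2341 GHz = 2341e-3 THz = 2.341
  5.552 THz → 5.552
Sum: 4.221 + 7.941 + 2.341 + 5.552 = 20.055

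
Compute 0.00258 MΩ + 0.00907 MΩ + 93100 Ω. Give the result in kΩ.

104.75 kΩ

In kΩ:
  0.00258 MΩ = 0.00258e3 kΩ = 2.58
  0.00907 MΩ = 0.00907e3 kΩ = 9.07
  93100 Ω = 93100e-3 kΩ = 93.1
Sum: 2.58 + 9.07 + 93.1 = 104.75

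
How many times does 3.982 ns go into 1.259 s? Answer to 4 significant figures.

(1.259) / (3.982 × 10⁻⁹) = 0.31617 × 10⁹

316200000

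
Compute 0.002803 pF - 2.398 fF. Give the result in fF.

In fF:
  0.002803 pF = 0.002803 × 10³ fF = 2.803
  2.398 fF → 2.398
Difference: 2.803 - 2.398 = 0.405

0.405 fF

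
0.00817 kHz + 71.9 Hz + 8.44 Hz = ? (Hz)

88.51 Hz

In Hz:
  0.00817 kHz = 0.00817 × 10^3 Hz = 8.17
  71.9 Hz → 71.9
  8.44 Hz → 8.44
Sum: 8.17 + 71.9 + 8.44 = 88.51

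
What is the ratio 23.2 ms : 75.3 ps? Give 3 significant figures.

308000000

(23.2 × 10^-3) / (75.3 × 10^-12) = 0.3081 × 10^9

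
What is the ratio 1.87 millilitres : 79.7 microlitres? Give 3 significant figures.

(1.87 × 10^-3) / (79.7 × 10^-6) = 0.02346 × 10^3

23.5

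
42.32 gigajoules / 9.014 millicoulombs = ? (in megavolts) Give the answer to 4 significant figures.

(42.32e9) / (9.014e-3) = 4.69492e12 V

4695000 megavolts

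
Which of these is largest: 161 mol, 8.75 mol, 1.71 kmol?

1.71 kmol

161 mol = 161 mol
8.75 mol = 8.75 mol
1.71 kmol = 1710 mol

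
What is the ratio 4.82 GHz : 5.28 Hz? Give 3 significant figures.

913000000

(4.82 × 10^9) / (5.28) = 0.9129 × 10^9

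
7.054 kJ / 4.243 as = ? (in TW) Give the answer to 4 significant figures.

1663000000 TW

(7.054 × 10^3) / (4.243 × 10^-18) = 1.6625 × 10^21 W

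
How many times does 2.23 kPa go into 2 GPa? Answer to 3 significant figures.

(2e9) / (2.23e3) = 0.8969e6

897000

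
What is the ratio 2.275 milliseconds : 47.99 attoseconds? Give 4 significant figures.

47410000000000

(2.275 × 10⁻³) / (47.99 × 10⁻¹⁸) = 0.047406 × 10¹⁵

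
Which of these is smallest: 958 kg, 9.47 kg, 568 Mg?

958 kg = 958000 g
9.47 kg = 9470 g
568 Mg = 568000000 g

9.47 kg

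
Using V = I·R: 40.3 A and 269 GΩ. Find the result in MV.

10840700 MV

40.3 × 269 × 10⁹ = 10840.7 × 10⁹ V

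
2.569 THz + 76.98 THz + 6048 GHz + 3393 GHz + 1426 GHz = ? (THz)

In THz:
  2.569 THz → 2.569
  76.98 THz → 76.98
  6048 GHz = 6048 × 10⁻³ THz = 6.048
  3393 GHz = 3393 × 10⁻³ THz = 3.393
  1426 GHz = 1426 × 10⁻³ THz = 1.426
Sum: 2.569 + 76.98 + 6.048 + 3.393 + 1.426 = 90.416

90.416 THz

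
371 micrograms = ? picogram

371000000 picograms

micro = 10⁻⁶, pico = 10⁻¹²; factor is 10⁶.
371 × 10⁶ = 371000000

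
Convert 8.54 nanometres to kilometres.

0.00000000000854 kilometres

nano = 10^-9, kilo = 10^3; factor is 10^-12.
8.54 × 10^-12 = 0.00000000000854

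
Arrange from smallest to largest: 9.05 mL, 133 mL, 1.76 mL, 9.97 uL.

9.97 uL < 1.76 mL < 9.05 mL < 133 mL

9.05 mL = 0.00905 L
133 mL = 0.133 L
1.76 mL = 0.00176 L
9.97 uL = 0.00000997 L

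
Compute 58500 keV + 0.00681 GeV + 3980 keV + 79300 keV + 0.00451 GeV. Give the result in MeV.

153.1 MeV

In MeV:
  58500 keV = 58500 × 10^-3 MeV = 58.5
  0.00681 GeV = 0.00681 × 10^3 MeV = 6.81
  3980 keV = 3980 × 10^-3 MeV = 3.98
  79300 keV = 79300 × 10^-3 MeV = 79.3
  0.00451 GeV = 0.00451 × 10^3 MeV = 4.51
Sum: 58.5 + 6.81 + 3.98 + 79.3 + 4.51 = 153.1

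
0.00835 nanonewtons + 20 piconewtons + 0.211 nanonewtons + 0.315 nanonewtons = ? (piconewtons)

554.35 piconewtons

In piconewtons:
  0.00835 nanonewtons = 0.00835 × 10³ piconewtons = 8.35
  20 piconewtons → 20
  0.211 nanonewtons = 0.211 × 10³ piconewtons = 211
  0.315 nanonewtons = 0.315 × 10³ piconewtons = 315
Sum: 8.35 + 20 + 211 + 315 = 554.35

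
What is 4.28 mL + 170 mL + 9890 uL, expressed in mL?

In mL:
  4.28 mL → 4.28
  170 mL → 170
  9890 uL = 9890 × 10⁻³ mL = 9.89
Sum: 4.28 + 170 + 9.89 = 184.17

184.17 mL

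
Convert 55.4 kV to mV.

kilo = 1e3, milli = 1e-3; factor is 1e6.
55.4 × 1e6 = 55400000

55400000 mV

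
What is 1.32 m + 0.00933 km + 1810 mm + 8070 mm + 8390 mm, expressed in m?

In m:
  1.32 m → 1.32
  0.00933 km = 0.00933e3 m = 9.33
  1810 mm = 1810e-3 m = 1.81
  8070 mm = 8070e-3 m = 8.07
  8390 mm = 8390e-3 m = 8.39
Sum: 1.32 + 9.33 + 1.81 + 8.07 + 8.39 = 28.92

28.92 m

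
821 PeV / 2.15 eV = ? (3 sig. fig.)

(821e15) / (2.15) = 381.9e15

382000000000000000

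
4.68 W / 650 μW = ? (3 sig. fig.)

7200

(4.68) / (650 × 10⁻⁶) = 0.0072 × 10⁶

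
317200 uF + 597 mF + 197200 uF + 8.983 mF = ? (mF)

In mF:
  317200 uF = 317200e-3 mF = 317.2
  597 mF → 597
  197200 uF = 197200e-3 mF = 197.2
  8.983 mF → 8.983
Sum: 317.2 + 597 + 197.2 + 8.983 = 1120.383

1120.383 mF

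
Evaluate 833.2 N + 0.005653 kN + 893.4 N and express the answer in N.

1732.253 N

In N:
  833.2 N → 833.2
  0.005653 kN = 0.005653 × 10³ N = 5.653
  893.4 N → 893.4
Sum: 833.2 + 5.653 + 893.4 = 1732.253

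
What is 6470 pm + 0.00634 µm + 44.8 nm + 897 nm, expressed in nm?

In nm:
  6470 pm = 6470 × 10^-3 nm = 6.47
  0.00634 µm = 0.00634 × 10^3 nm = 6.34
  44.8 nm → 44.8
  897 nm → 897
Sum: 6.47 + 6.34 + 44.8 + 897 = 954.61

954.61 nm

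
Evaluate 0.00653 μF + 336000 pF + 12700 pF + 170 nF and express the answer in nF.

525.23 nF

In nF:
  0.00653 μF = 0.00653 × 10^3 nF = 6.53
  336000 pF = 336000 × 10^-3 nF = 336
  12700 pF = 12700 × 10^-3 nF = 12.7
  170 nF → 170
Sum: 6.53 + 336 + 12.7 + 170 = 525.23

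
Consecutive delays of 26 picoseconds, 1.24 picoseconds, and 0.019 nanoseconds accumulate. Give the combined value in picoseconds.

In picoseconds:
  26 picoseconds → 26
  1.24 picoseconds → 1.24
  0.019 nanoseconds = 0.019e3 picoseconds = 19
Sum: 26 + 1.24 + 19 = 46.24

46.24 picoseconds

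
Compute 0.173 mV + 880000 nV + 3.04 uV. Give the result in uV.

In uV:
  0.173 mV = 0.173 × 10^3 uV = 173
  880000 nV = 880000 × 10^-3 uV = 880
  3.04 uV → 3.04
Sum: 173 + 880 + 3.04 = 1056.04

1056.04 uV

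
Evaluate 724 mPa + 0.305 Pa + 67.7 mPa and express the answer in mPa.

In mPa:
  724 mPa → 724
  0.305 Pa = 0.305 × 10^3 mPa = 305
  67.7 mPa → 67.7
Sum: 724 + 305 + 67.7 = 1096.7

1096.7 mPa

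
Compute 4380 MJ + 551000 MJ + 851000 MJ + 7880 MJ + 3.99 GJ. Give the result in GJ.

In GJ:
  4380 MJ = 4380 × 10^-3 GJ = 4.38
  551000 MJ = 551000 × 10^-3 GJ = 551
  851000 MJ = 851000 × 10^-3 GJ = 851
  7880 MJ = 7880 × 10^-3 GJ = 7.88
  3.99 GJ → 3.99
Sum: 4.38 + 551 + 851 + 7.88 + 3.99 = 1418.25

1418.25 GJ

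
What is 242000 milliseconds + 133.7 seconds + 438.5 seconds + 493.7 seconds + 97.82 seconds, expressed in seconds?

1405.72 seconds

In seconds:
  242000 milliseconds = 242000 × 10^-3 seconds = 242
  133.7 seconds → 133.7
  438.5 seconds → 438.5
  493.7 seconds → 493.7
  97.82 seconds → 97.82
Sum: 242 + 133.7 + 438.5 + 493.7 + 97.82 = 1405.72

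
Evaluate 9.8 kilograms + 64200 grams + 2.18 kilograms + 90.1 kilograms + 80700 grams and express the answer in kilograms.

In kilograms:
  9.8 kilograms → 9.8
  64200 grams = 64200 × 10⁻³ kilograms = 64.2
  2.18 kilograms → 2.18
  90.1 kilograms → 90.1
  80700 grams = 80700 × 10⁻³ kilograms = 80.7
Sum: 9.8 + 64.2 + 2.18 + 90.1 + 80.7 = 246.98

246.98 kilograms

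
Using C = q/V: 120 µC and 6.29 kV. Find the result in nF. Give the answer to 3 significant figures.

(120 × 10⁻⁶) / (6.29 × 10³) = 19.078 × 10⁻⁹ F

19.1 nF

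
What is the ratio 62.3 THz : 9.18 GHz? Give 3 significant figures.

6790

(62.3 × 10¹²) / (9.18 × 10⁹) = 6.786 × 10³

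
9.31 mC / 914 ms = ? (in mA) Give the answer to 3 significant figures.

10.2 mA

(9.31 × 10^-3) / (914 × 10^-3) = 0.010186 A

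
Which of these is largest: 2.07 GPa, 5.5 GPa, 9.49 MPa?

5.5 GPa

2.07 GPa = 2070000000 Pa
5.5 GPa = 5500000000 Pa
9.49 MPa = 9490000 Pa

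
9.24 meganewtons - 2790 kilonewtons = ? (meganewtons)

In meganewtons:
  9.24 meganewtons → 9.24
  2790 kilonewtons = 2790 × 10⁻³ meganewtons = 2.79
Difference: 9.24 - 2.79 = 6.45

6.45 meganewtons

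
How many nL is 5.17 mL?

milli = 10^-3, nano = 10^-9; factor is 10^6.
5.17 × 10^6 = 5170000

5170000 nL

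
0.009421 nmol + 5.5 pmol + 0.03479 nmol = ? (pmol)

49.711 pmol

In pmol:
  0.009421 nmol = 0.009421e3 pmol = 9.421
  5.5 pmol → 5.5
  0.03479 nmol = 0.03479e3 pmol = 34.79
Sum: 9.421 + 5.5 + 34.79 = 49.711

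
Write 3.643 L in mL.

(no prefix) = 10^0, milli = 10^-3; factor is 10^3.
3.643 × 10^3 = 3643

3643 mL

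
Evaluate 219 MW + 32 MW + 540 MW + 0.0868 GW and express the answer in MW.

In MW:
  219 MW → 219
  32 MW → 32
  540 MW → 540
  0.0868 GW = 0.0868 × 10³ MW = 86.8
Sum: 219 + 32 + 540 + 86.8 = 877.8

877.8 MW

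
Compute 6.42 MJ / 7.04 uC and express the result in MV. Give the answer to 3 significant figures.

912000 MV

(6.42 × 10^6) / (7.04 × 10^-6) = 0.91193 × 10^12 V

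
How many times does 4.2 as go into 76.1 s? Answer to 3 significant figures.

18100000000000000000

(76.1) / (4.2e-18) = 18.12e18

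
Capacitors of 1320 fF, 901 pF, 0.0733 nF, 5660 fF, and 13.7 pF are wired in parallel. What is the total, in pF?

In pF:
  1320 fF = 1320 × 10^-3 pF = 1.32
  901 pF → 901
  0.0733 nF = 0.0733 × 10^3 pF = 73.3
  5660 fF = 5660 × 10^-3 pF = 5.66
  13.7 pF → 13.7
Sum: 1.32 + 901 + 73.3 + 5.66 + 13.7 = 994.98

994.98 pF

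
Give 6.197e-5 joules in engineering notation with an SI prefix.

61.97 microjoules

= 61.97e-6 joules; 1e-6 is micro.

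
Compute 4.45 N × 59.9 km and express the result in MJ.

4.45 × 59.9 × 10³ = 266.555 × 10³ J

0.266555 MJ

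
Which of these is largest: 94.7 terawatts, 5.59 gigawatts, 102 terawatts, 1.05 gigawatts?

102 terawatts

94.7 terawatts = 94700000000000 watts
5.59 gigawatts = 5590000000 watts
102 terawatts = 102000000000000 watts
1.05 gigawatts = 1050000000 watts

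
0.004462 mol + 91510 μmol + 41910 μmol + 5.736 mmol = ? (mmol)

In mmol:
  0.004462 mol = 0.004462 × 10^3 mmol = 4.462
  91510 μmol = 91510 × 10^-3 mmol = 91.51
  41910 μmol = 41910 × 10^-3 mmol = 41.91
  5.736 mmol → 5.736
Sum: 4.462 + 91.51 + 41.91 + 5.736 = 143.618

143.618 mmol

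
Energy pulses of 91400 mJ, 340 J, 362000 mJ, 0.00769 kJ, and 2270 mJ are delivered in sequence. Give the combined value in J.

In J:
  91400 mJ = 91400 × 10^-3 J = 91.4
  340 J → 340
  362000 mJ = 362000 × 10^-3 J = 362
  0.00769 kJ = 0.00769 × 10^3 J = 7.69
  2270 mJ = 2270 × 10^-3 J = 2.27
Sum: 91.4 + 340 + 362 + 7.69 + 2.27 = 803.36

803.36 J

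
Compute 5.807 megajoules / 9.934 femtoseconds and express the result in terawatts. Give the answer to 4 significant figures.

584600000 terawatts

(5.807 × 10^6) / (9.934 × 10^-15) = 0.584558 × 10^21 W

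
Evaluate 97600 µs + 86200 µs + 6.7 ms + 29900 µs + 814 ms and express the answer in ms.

1034.4 ms

In ms:
  97600 µs = 97600 × 10^-3 ms = 97.6
  86200 µs = 86200 × 10^-3 ms = 86.2
  6.7 ms → 6.7
  29900 µs = 29900 × 10^-3 ms = 29.9
  814 ms → 814
Sum: 97.6 + 86.2 + 6.7 + 29.9 + 814 = 1034.4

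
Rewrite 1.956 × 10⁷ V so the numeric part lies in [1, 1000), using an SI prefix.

= 19.56 × 10⁶ V; 10⁶ is mega.

19.56 MV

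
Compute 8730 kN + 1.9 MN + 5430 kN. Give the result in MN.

In MN:
  8730 kN = 8730e-3 MN = 8.73
  1.9 MN → 1.9
  5430 kN = 5430e-3 MN = 5.43
Sum: 8.73 + 1.9 + 5.43 = 16.06

16.06 MN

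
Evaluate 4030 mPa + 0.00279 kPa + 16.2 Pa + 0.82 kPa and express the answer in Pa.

843.02 Pa

In Pa:
  4030 mPa = 4030 × 10^-3 Pa = 4.03
  0.00279 kPa = 0.00279 × 10^3 Pa = 2.79
  16.2 Pa → 16.2
  0.82 kPa = 0.82 × 10^3 Pa = 820
Sum: 4.03 + 2.79 + 16.2 + 820 = 843.02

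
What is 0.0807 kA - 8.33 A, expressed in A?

In A:
  0.0807 kA = 0.0807 × 10³ A = 80.7
  8.33 A → 8.33
Difference: 80.7 - 8.33 = 72.37

72.37 A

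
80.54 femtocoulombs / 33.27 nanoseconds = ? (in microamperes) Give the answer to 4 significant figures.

(80.54e-15) / (33.27e-9) = 2.4208e-6 A

2.421 microamperes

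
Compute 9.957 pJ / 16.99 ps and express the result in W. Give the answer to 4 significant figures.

0.5861 W

(9.957 × 10^-12) / (16.99 × 10^-12) = 0.586051 W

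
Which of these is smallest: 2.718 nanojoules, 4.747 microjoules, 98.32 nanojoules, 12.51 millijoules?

2.718 nanojoules

2.718 nanojoules = 0.000000002718 joules
4.747 microjoules = 0.000004747 joules
98.32 nanojoules = 0.00000009832 joules
12.51 millijoules = 0.01251 joules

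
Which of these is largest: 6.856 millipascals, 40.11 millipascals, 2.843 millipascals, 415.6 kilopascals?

415.6 kilopascals

6.856 millipascals = 0.006856 pascals
40.11 millipascals = 0.04011 pascals
2.843 millipascals = 0.002843 pascals
415.6 kilopascals = 415600 pascals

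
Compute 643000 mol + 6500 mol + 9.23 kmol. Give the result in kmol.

658.73 kmol

In kmol:
  643000 mol = 643000 × 10⁻³ kmol = 643
  6500 mol = 6500 × 10⁻³ kmol = 6.5
  9.23 kmol → 9.23
Sum: 643 + 6.5 + 9.23 = 658.73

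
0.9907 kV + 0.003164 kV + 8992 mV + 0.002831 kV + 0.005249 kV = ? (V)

1010.936 V

In V:
  0.9907 kV = 0.9907 × 10^3 V = 990.7
  0.003164 kV = 0.003164 × 10^3 V = 3.164
  8992 mV = 8992 × 10^-3 V = 8.992
  0.002831 kV = 0.002831 × 10^3 V = 2.831
  0.005249 kV = 0.005249 × 10^3 V = 5.249
Sum: 990.7 + 3.164 + 8.992 + 2.831 + 5.249 = 1010.936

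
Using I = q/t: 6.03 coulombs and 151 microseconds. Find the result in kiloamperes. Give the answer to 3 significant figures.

39.9 kiloamperes

(6.03) / (151 × 10^-6) = 0.039934 × 10^6 A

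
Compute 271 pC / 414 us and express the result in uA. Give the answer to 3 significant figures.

0.655 uA

(271e-12) / (414e-6) = 0.65459e-6 A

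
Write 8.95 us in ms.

micro = 10^-6, milli = 10^-3; factor is 10^-3.
8.95 × 10^-3 = 0.00895

0.00895 ms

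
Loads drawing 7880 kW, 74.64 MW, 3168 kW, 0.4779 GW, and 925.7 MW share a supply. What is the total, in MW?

1489.288 MW

In MW:
  7880 kW = 7880 × 10^-3 MW = 7.88
  74.64 MW → 74.64
  3168 kW = 3168 × 10^-3 MW = 3.168
  0.4779 GW = 0.4779 × 10^3 MW = 477.9
  925.7 MW → 925.7
Sum: 7.88 + 74.64 + 3.168 + 477.9 + 925.7 = 1489.288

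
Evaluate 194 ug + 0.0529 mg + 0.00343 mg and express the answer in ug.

In ug:
  194 ug → 194
  0.0529 mg = 0.0529 × 10³ ug = 52.9
  0.00343 mg = 0.00343 × 10³ ug = 3.43
Sum: 194 + 52.9 + 3.43 = 250.33

250.33 ug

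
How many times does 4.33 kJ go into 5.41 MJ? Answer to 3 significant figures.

(5.41 × 10^6) / (4.33 × 10^3) = 1.249 × 10^3

1250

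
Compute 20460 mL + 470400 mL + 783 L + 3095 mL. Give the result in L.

In L:
  20460 mL = 20460e-3 L = 20.46
  470400 mL = 470400e-3 L = 470.4
  783 L → 783
  3095 mL = 3095e-3 L = 3.095
Sum: 20.46 + 470.4 + 783 + 3.095 = 1276.955

1276.955 L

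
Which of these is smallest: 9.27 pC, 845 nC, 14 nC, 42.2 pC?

9.27 pC

9.27 pC = 0.00000000000927 C
845 nC = 0.000000845 C
14 nC = 0.000000014 C
42.2 pC = 0.0000000000422 C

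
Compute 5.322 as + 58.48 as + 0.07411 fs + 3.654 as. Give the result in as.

In as:
  5.322 as → 5.322
  58.48 as → 58.48
  0.07411 fs = 0.07411 × 10^3 as = 74.11
  3.654 as → 3.654
Sum: 5.322 + 58.48 + 74.11 + 3.654 = 141.566

141.566 as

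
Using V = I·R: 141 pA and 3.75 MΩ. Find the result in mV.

0.52875 mV

141 × 10^-12 × 3.75 × 10^6 = 528.75 × 10^-6 V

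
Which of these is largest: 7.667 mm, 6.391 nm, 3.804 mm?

7.667 mm = 0.007667 m
6.391 nm = 0.000000006391 m
3.804 mm = 0.003804 m

7.667 mm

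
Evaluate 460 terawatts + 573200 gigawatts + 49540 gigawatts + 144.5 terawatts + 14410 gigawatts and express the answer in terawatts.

1241.65 terawatts

In terawatts:
  460 terawatts → 460
  573200 gigawatts = 573200 × 10^-3 terawatts = 573.2
  49540 gigawatts = 49540 × 10^-3 terawatts = 49.54
  144.5 terawatts → 144.5
  14410 gigawatts = 14410 × 10^-3 terawatts = 14.41
Sum: 460 + 573.2 + 49.54 + 144.5 + 14.41 = 1241.65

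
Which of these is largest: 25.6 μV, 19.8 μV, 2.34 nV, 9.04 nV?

25.6 μV = 0.0000256 V
19.8 μV = 0.0000198 V
2.34 nV = 0.00000000234 V
9.04 nV = 0.00000000904 V

25.6 μV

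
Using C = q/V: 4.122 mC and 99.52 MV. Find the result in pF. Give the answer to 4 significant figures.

(4.122e-3) / (99.52e6) = 0.0414188e-9 F

41.42 pF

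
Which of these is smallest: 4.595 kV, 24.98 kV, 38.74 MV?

4.595 kV = 4595 V
24.98 kV = 24980 V
38.74 MV = 38740000 V

4.595 kV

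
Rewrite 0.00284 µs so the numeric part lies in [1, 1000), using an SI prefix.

2.84 ns

= 2.84 × 10⁻⁹ s; 10⁻⁹ is nano.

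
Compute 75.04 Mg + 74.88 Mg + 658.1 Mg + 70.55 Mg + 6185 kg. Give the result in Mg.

884.755 Mg

In Mg:
  75.04 Mg → 75.04
  74.88 Mg → 74.88
  658.1 Mg → 658.1
  70.55 Mg → 70.55
  6185 kg = 6185 × 10^-3 Mg = 6.185
Sum: 75.04 + 74.88 + 658.1 + 70.55 + 6.185 = 884.755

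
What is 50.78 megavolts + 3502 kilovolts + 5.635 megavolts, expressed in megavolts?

59.917 megavolts

In megavolts:
  50.78 megavolts → 50.78
  3502 kilovolts = 3502e-3 megavolts = 3.502
  5.635 megavolts → 5.635
Sum: 50.78 + 3.502 + 5.635 = 59.917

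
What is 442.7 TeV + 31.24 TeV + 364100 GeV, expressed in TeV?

In TeV:
  442.7 TeV → 442.7
  31.24 TeV → 31.24
  364100 GeV = 364100 × 10^-3 TeV = 364.1
Sum: 442.7 + 31.24 + 364.1 = 838.04

838.04 TeV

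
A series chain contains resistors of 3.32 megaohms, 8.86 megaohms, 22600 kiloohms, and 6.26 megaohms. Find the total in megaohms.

In megaohms:
  3.32 megaohms → 3.32
  8.86 megaohms → 8.86
  22600 kiloohms = 22600 × 10⁻³ megaohms = 22.6
  6.26 megaohms → 6.26
Sum: 3.32 + 8.86 + 22.6 + 6.26 = 41.04

41.04 megaohms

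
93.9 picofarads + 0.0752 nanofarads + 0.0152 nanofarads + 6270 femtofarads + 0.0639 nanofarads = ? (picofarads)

In picofarads:
  93.9 picofarads → 93.9
  0.0752 nanofarads = 0.0752e3 picofarads = 75.2
  0.0152 nanofarads = 0.0152e3 picofarads = 15.2
  6270 femtofarads = 6270e-3 picofarads = 6.27
  0.0639 nanofarads = 0.0639e3 picofarads = 63.9
Sum: 93.9 + 75.2 + 15.2 + 6.27 + 63.9 = 254.47

254.47 picofarads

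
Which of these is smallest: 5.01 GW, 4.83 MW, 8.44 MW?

4.83 MW

5.01 GW = 5010000000 W
4.83 MW = 4830000 W
8.44 MW = 8440000 W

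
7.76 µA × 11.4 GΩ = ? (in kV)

88.464 kV

7.76e-6 × 11.4e9 = 88.464e3 V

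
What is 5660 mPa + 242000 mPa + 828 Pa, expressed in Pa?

1075.66 Pa

In Pa:
  5660 mPa = 5660e-3 Pa = 5.66
  242000 mPa = 242000e-3 Pa = 242
  828 Pa → 828
Sum: 5.66 + 242 + 828 = 1075.66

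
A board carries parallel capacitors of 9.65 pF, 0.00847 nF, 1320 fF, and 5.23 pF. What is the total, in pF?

24.67 pF

In pF:
  9.65 pF → 9.65
  0.00847 nF = 0.00847 × 10³ pF = 8.47
  1320 fF = 1320 × 10⁻³ pF = 1.32
  5.23 pF → 5.23
Sum: 9.65 + 8.47 + 1.32 + 5.23 = 24.67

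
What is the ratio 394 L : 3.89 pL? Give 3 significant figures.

101000000000000

(394) / (3.89 × 10^-12) = 101.3 × 10^12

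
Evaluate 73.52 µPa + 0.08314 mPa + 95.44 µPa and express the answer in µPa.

252.1 µPa

In µPa:
  73.52 µPa → 73.52
  0.08314 mPa = 0.08314 × 10^3 µPa = 83.14
  95.44 µPa → 95.44
Sum: 73.52 + 83.14 + 95.44 = 252.1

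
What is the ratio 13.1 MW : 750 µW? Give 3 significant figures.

17500000000

(13.1e6) / (750e-6) = 0.01747e12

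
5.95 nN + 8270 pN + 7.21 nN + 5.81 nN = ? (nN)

In nN:
  5.95 nN → 5.95
  8270 pN = 8270e-3 nN = 8.27
  7.21 nN → 7.21
  5.81 nN → 5.81
Sum: 5.95 + 8.27 + 7.21 + 5.81 = 27.24

27.24 nN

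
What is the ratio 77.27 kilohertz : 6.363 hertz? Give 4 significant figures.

(77.27 × 10^3) / (6.363) = 12.144 × 10^3

12140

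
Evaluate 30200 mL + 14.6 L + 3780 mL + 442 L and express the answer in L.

490.58 L

In L:
  30200 mL = 30200 × 10^-3 L = 30.2
  14.6 L → 14.6
  3780 mL = 3780 × 10^-3 L = 3.78
  442 L → 442
Sum: 30.2 + 14.6 + 3.78 + 442 = 490.58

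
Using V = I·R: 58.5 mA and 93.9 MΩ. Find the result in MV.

58.5 × 10^-3 × 93.9 × 10^6 = 5493.15 × 10^3 V

5.49315 MV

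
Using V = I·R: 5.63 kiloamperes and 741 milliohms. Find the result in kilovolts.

5.63 × 10³ × 741 × 10⁻³ = 4171.83 V

4.17183 kilovolts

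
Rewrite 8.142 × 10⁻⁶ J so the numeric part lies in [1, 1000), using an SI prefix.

8.142 uJ

= 8.142 × 10⁻⁶ J; 10⁻⁶ is micro.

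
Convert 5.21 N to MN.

(no prefix) = 10⁰, mega = 10⁶; factor is 10⁻⁶.
5.21 × 10⁻⁶ = 0.00000521

0.00000521 MN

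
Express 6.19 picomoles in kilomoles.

0.00000000000000619 kilomoles

pico = 10⁻¹², kilo = 10³; factor is 10⁻¹⁵.
6.19 × 10⁻¹⁵ = 0.00000000000000619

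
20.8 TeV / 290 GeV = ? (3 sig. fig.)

(20.8 × 10¹²) / (290 × 10⁹) = 0.07172 × 10³

71.7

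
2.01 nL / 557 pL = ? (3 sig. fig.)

3.61

(2.01e-9) / (557e-12) = 0.003609e3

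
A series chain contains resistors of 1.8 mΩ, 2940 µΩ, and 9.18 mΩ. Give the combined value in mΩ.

In mΩ:
  1.8 mΩ → 1.8
  2940 µΩ = 2940 × 10^-3 mΩ = 2.94
  9.18 mΩ → 9.18
Sum: 1.8 + 2.94 + 9.18 = 13.92

13.92 mΩ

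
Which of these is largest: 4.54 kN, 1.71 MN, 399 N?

1.71 MN

4.54 kN = 4540 N
1.71 MN = 1710000 N
399 N = 399 N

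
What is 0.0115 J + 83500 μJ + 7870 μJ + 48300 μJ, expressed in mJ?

In mJ:
  0.0115 J = 0.0115 × 10³ mJ = 11.5
  83500 μJ = 83500 × 10⁻³ mJ = 83.5
  7870 μJ = 7870 × 10⁻³ mJ = 7.87
  48300 μJ = 48300 × 10⁻³ mJ = 48.3
Sum: 11.5 + 83.5 + 7.87 + 48.3 = 151.17

151.17 mJ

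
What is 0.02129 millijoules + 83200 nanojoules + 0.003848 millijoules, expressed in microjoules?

108.338 microjoules

In microjoules:
  0.02129 millijoules = 0.02129e3 microjoules = 21.29
  83200 nanojoules = 83200e-3 microjoules = 83.2
  0.003848 millijoules = 0.003848e3 microjoules = 3.848
Sum: 21.29 + 83.2 + 3.848 = 108.338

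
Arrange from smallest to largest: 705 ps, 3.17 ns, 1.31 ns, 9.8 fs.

9.8 fs < 705 ps < 1.31 ns < 3.17 ns

705 ps = 0.000000000705 s
3.17 ns = 0.00000000317 s
1.31 ns = 0.00000000131 s
9.8 fs = 0.0000000000000098 s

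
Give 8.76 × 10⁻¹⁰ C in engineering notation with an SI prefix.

876 pC

= 876 × 10⁻¹² C; 10⁻¹² is pico.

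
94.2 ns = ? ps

nano = 10^-9, pico = 10^-12; factor is 10^3.
94.2 × 10^3 = 94200

94200 ps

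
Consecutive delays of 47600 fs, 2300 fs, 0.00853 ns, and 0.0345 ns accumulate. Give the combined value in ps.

In ps:
  47600 fs = 47600 × 10⁻³ ps = 47.6
  2300 fs = 2300 × 10⁻³ ps = 2.3
  0.00853 ns = 0.00853 × 10³ ps = 8.53
  0.0345 ns = 0.0345 × 10³ ps = 34.5
Sum: 47.6 + 2.3 + 8.53 + 34.5 = 92.93

92.93 ps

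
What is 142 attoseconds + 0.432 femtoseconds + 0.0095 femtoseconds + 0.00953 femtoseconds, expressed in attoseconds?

In attoseconds:
  142 attoseconds → 142
  0.432 femtoseconds = 0.432e3 attoseconds = 432
  0.0095 femtoseconds = 0.0095e3 attoseconds = 9.5
  0.00953 femtoseconds = 0.00953e3 attoseconds = 9.53
Sum: 142 + 432 + 9.5 + 9.53 = 593.03

593.03 attoseconds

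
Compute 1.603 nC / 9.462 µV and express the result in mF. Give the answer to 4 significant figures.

(1.603 × 10^-9) / (9.462 × 10^-6) = 0.169415 × 10^-3 F

0.1694 mF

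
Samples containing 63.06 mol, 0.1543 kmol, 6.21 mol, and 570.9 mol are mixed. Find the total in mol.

In mol:
  63.06 mol → 63.06
  0.1543 kmol = 0.1543 × 10³ mol = 154.3
  6.21 mol → 6.21
  570.9 mol → 570.9
Sum: 63.06 + 154.3 + 6.21 + 570.9 = 794.47

794.47 mol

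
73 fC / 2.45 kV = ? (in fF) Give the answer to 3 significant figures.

0.0298 fF

(73e-15) / (2.45e3) = 29.796e-18 F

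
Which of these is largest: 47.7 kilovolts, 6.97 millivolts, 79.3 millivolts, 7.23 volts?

47.7 kilovolts

47.7 kilovolts = 47700 volts
6.97 millivolts = 0.00697 volts
79.3 millivolts = 0.0793 volts
7.23 volts = 7.23 volts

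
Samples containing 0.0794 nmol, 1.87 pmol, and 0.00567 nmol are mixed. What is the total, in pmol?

In pmol:
  0.0794 nmol = 0.0794 × 10^3 pmol = 79.4
  1.87 pmol → 1.87
  0.00567 nmol = 0.00567 × 10^3 pmol = 5.67
Sum: 79.4 + 1.87 + 5.67 = 86.94

86.94 pmol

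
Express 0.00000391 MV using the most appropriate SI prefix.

3.91 V

= 3.91 V; mantissa already in [1, 1000).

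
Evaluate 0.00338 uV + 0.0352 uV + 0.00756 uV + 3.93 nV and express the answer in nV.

50.07 nV

In nV:
  0.00338 uV = 0.00338e3 nV = 3.38
  0.0352 uV = 0.0352e3 nV = 35.2
  0.00756 uV = 0.00756e3 nV = 7.56
  3.93 nV → 3.93
Sum: 3.38 + 35.2 + 7.56 + 3.93 = 50.07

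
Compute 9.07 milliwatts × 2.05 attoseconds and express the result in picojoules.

9.07e-3 × 2.05e-18 = 18.5935e-21 J

0.0000000185935 picojoules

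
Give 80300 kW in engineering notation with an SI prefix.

80.3 MW

= 80.3e6 W; 1e6 is mega.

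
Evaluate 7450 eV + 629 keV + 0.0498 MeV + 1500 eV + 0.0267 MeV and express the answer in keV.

In keV:
  7450 eV = 7450 × 10⁻³ keV = 7.45
  629 keV → 629
  0.0498 MeV = 0.0498 × 10³ keV = 49.8
  1500 eV = 1500 × 10⁻³ keV = 1.5
  0.0267 MeV = 0.0267 × 10³ keV = 26.7
Sum: 7.45 + 629 + 49.8 + 1.5 + 26.7 = 714.45

714.45 keV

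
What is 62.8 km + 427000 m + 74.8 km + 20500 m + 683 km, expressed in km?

1268.1 km

In km:
  62.8 km → 62.8
  427000 m = 427000 × 10⁻³ km = 427
  74.8 km → 74.8
  20500 m = 20500 × 10⁻³ km = 20.5
  683 km → 683
Sum: 62.8 + 427 + 74.8 + 20.5 + 683 = 1268.1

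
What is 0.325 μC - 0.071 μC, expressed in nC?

In nC:
  0.325 μC = 0.325 × 10³ nC = 325
  0.071 μC = 0.071 × 10³ nC = 71
Difference: 325 - 71 = 254

254 nC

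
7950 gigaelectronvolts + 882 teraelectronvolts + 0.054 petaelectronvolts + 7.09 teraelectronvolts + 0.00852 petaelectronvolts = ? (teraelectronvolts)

959.56 teraelectronvolts

In teraelectronvolts:
  7950 gigaelectronvolts = 7950 × 10^-3 teraelectronvolts = 7.95
  882 teraelectronvolts → 882
  0.054 petaelectronvolts = 0.054 × 10^3 teraelectronvolts = 54
  7.09 teraelectronvolts → 7.09
  0.00852 petaelectronvolts = 0.00852 × 10^3 teraelectronvolts = 8.52
Sum: 7.95 + 882 + 54 + 7.09 + 8.52 = 959.56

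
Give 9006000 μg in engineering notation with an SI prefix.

= 9.006 g; mantissa already in [1, 1000).

9.006 g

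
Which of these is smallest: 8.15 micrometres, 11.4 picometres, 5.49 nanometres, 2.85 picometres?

2.85 picometres

8.15 micrometres = 0.00000815 metres
11.4 picometres = 0.0000000000114 metres
5.49 nanometres = 0.00000000549 metres
2.85 picometres = 0.00000000000285 metres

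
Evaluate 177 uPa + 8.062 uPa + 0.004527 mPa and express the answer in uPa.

189.589 uPa

In uPa:
  177 uPa → 177
  8.062 uPa → 8.062
  0.004527 mPa = 0.004527 × 10³ uPa = 4.527
Sum: 177 + 8.062 + 4.527 = 189.589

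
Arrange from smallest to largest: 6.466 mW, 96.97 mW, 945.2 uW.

945.2 uW < 6.466 mW < 96.97 mW

6.466 mW = 0.006466 W
96.97 mW = 0.09697 W
945.2 uW = 0.0009452 W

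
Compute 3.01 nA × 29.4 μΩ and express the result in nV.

0.000088494 nV

3.01e-9 × 29.4e-6 = 88.494e-15 V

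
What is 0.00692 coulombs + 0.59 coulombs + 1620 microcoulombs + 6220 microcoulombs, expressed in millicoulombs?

In millicoulombs:
  0.00692 coulombs = 0.00692e3 millicoulombs = 6.92
  0.59 coulombs = 0.59e3 millicoulombs = 590
  1620 microcoulombs = 1620e-3 millicoulombs = 1.62
  6220 microcoulombs = 6220e-3 millicoulombs = 6.22
Sum: 6.92 + 590 + 1.62 + 6.22 = 604.76

604.76 millicoulombs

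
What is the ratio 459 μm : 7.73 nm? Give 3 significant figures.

(459e-6) / (7.73e-9) = 59.38e3

59400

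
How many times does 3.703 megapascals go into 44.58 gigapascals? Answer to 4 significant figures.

12040

(44.58e9) / (3.703e6) = 12.039e3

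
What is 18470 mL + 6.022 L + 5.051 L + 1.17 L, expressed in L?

In L:
  18470 mL = 18470e-3 L = 18.47
  6.022 L → 6.022
  5.051 L → 5.051
  1.17 L → 1.17
Sum: 18.47 + 6.022 + 5.051 + 1.17 = 30.713

30.713 L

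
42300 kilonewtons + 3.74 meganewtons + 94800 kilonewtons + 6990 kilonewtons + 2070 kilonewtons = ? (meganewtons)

In meganewtons:
  42300 kilonewtons = 42300 × 10⁻³ meganewtons = 42.3
  3.74 meganewtons → 3.74
  94800 kilonewtons = 94800 × 10⁻³ meganewtons = 94.8
  6990 kilonewtons = 6990 × 10⁻³ meganewtons = 6.99
  2070 kilonewtons = 2070 × 10⁻³ meganewtons = 2.07
Sum: 42.3 + 3.74 + 94.8 + 6.99 + 2.07 = 149.9

149.9 meganewtons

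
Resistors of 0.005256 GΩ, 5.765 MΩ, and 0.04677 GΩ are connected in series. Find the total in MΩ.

57.791 MΩ

In MΩ:
  0.005256 GΩ = 0.005256e3 MΩ = 5.256
  5.765 MΩ → 5.765
  0.04677 GΩ = 0.04677e3 MΩ = 46.77
Sum: 5.256 + 5.765 + 46.77 = 57.791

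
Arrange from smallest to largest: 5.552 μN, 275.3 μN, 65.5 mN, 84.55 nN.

5.552 μN = 0.000005552 N
275.3 μN = 0.0002753 N
65.5 mN = 0.0655 N
84.55 nN = 0.00000008455 N

84.55 nN < 5.552 μN < 275.3 μN < 65.5 mN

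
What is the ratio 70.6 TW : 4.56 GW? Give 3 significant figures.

15500

(70.6 × 10^12) / (4.56 × 10^9) = 15.48 × 10^3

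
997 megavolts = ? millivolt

997000000000 millivolts

mega = 10^6, milli = 10^-3; factor is 10^9.
997 × 10^9 = 997000000000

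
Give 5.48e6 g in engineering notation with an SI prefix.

= 5.48e6 g; 1e6 is mega.

5.48 Mg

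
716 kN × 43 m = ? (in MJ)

716 × 10³ × 43 = 30788 × 10³ J

30.788 MJ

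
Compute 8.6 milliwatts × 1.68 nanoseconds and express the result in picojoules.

8.6 × 10^-3 × 1.68 × 10^-9 = 14.448 × 10^-12 J

14.448 picojoules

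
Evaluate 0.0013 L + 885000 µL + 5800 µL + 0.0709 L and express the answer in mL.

In mL:
  0.0013 L = 0.0013 × 10³ mL = 1.3
  885000 µL = 885000 × 10⁻³ mL = 885
  5800 µL = 5800 × 10⁻³ mL = 5.8
  0.0709 L = 0.0709 × 10³ mL = 70.9
Sum: 1.3 + 885 + 5.8 + 70.9 = 963

963 mL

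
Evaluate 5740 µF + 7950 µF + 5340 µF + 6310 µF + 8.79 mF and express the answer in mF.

In mF:
  5740 µF = 5740 × 10^-3 mF = 5.74
  7950 µF = 7950 × 10^-3 mF = 7.95
  5340 µF = 5340 × 10^-3 mF = 5.34
  6310 µF = 6310 × 10^-3 mF = 6.31
  8.79 mF → 8.79
Sum: 5.74 + 7.95 + 5.34 + 6.31 + 8.79 = 34.13

34.13 mF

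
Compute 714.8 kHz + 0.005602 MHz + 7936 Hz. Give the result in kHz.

In kHz:
  714.8 kHz → 714.8
  0.005602 MHz = 0.005602 × 10³ kHz = 5.602
  7936 Hz = 7936 × 10⁻³ kHz = 7.936
Sum: 714.8 + 5.602 + 7.936 = 728.338

728.338 kHz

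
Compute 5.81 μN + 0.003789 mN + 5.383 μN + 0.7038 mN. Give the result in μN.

718.782 μN

In μN:
  5.81 μN → 5.81
  0.003789 mN = 0.003789 × 10^3 μN = 3.789
  5.383 μN → 5.383
  0.7038 mN = 0.7038 × 10^3 μN = 703.8
Sum: 5.81 + 3.789 + 5.383 + 703.8 = 718.782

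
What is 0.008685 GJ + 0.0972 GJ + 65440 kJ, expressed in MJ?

171.325 MJ

In MJ:
  0.008685 GJ = 0.008685e3 MJ = 8.685
  0.0972 GJ = 0.0972e3 MJ = 97.2
  65440 kJ = 65440e-3 MJ = 65.44
Sum: 8.685 + 97.2 + 65.44 = 171.325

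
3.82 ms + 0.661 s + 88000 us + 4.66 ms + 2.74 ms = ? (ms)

760.22 ms

In ms:
  3.82 ms → 3.82
  0.661 s = 0.661 × 10³ ms = 661
  88000 us = 88000 × 10⁻³ ms = 88
  4.66 ms → 4.66
  2.74 ms → 2.74
Sum: 3.82 + 661 + 88 + 4.66 + 2.74 = 760.22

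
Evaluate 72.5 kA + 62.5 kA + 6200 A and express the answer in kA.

141.2 kA

In kA:
  72.5 kA → 72.5
  62.5 kA → 62.5
  6200 A = 6200e-3 kA = 6.2
Sum: 72.5 + 62.5 + 6.2 = 141.2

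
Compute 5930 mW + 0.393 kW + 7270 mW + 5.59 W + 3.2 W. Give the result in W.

In W:
  5930 mW = 5930e-3 W = 5.93
  0.393 kW = 0.393e3 W = 393
  7270 mW = 7270e-3 W = 7.27
  5.59 W → 5.59
  3.2 W → 3.2
Sum: 5.93 + 393 + 7.27 + 5.59 + 3.2 = 414.99

414.99 W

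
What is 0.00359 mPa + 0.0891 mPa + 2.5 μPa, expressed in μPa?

In μPa:
  0.00359 mPa = 0.00359 × 10^3 μPa = 3.59
  0.0891 mPa = 0.0891 × 10^3 μPa = 89.1
  2.5 μPa → 2.5
Sum: 3.59 + 89.1 + 2.5 = 95.19

95.19 μPa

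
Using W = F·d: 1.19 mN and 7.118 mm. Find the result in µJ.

8.47042 µJ

1.19e-3 × 7.118e-3 = 8.47042e-6 J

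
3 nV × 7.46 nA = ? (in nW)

0.00000002238 nW

3e-9 × 7.46e-9 = 22.38e-18 W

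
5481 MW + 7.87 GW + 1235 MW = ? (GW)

In GW:
  5481 MW = 5481e-3 GW = 5.481
  7.87 GW → 7.87
  1235 MW = 1235e-3 GW = 1.235
Sum: 5.481 + 7.87 + 1.235 = 14.586

14.586 GW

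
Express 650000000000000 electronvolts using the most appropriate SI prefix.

= 650 × 10¹² electronvolts; 10¹² is tera.

650 teraelectronvolts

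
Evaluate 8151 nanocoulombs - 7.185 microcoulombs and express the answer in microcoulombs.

In microcoulombs:
  8151 nanocoulombs = 8151 × 10⁻³ microcoulombs = 8.151
  7.185 microcoulombs → 7.185
Difference: 8.151 - 7.185 = 0.966

0.966 microcoulombs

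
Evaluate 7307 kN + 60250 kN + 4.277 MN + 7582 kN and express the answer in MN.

79.416 MN

In MN:
  7307 kN = 7307 × 10^-3 MN = 7.307
  60250 kN = 60250 × 10^-3 MN = 60.25
  4.277 MN → 4.277
  7582 kN = 7582 × 10^-3 MN = 7.582
Sum: 7.307 + 60.25 + 4.277 + 7.582 = 79.416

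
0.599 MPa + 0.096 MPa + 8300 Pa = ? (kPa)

In kPa:
  0.599 MPa = 0.599e3 kPa = 599
  0.096 MPa = 0.096e3 kPa = 96
  8300 Pa = 8300e-3 kPa = 8.3
Sum: 599 + 96 + 8.3 = 703.3

703.3 kPa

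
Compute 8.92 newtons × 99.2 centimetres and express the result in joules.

8.84864 joules

8.92 × 99.2 × 10^-2 = 884.864 × 10^-2 J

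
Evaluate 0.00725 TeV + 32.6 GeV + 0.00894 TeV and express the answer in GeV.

48.79 GeV

In GeV:
  0.00725 TeV = 0.00725 × 10^3 GeV = 7.25
  32.6 GeV → 32.6
  0.00894 TeV = 0.00894 × 10^3 GeV = 8.94
Sum: 7.25 + 32.6 + 8.94 = 48.79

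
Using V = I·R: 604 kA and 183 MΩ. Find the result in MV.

604e3 × 183e6 = 110532e9 V

110532000 MV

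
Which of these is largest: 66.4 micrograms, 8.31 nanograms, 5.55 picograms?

66.4 micrograms

66.4 micrograms = 0.0000664 grams
8.31 nanograms = 0.00000000831 grams
5.55 picograms = 0.00000000000555 grams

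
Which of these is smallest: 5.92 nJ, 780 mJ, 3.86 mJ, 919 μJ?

5.92 nJ

5.92 nJ = 0.00000000592 J
780 mJ = 0.78 J
3.86 mJ = 0.00386 J
919 μJ = 0.000919 J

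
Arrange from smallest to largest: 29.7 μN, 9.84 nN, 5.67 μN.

9.84 nN < 5.67 μN < 29.7 μN

29.7 μN = 0.0000297 N
9.84 nN = 0.00000000984 N
5.67 μN = 0.00000567 N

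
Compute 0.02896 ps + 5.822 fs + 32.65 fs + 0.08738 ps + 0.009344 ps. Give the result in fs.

In fs:
  0.02896 ps = 0.02896 × 10³ fs = 28.96
  5.822 fs → 5.822
  32.65 fs → 32.65
  0.08738 ps = 0.08738 × 10³ fs = 87.38
  0.009344 ps = 0.009344 × 10³ fs = 9.344
Sum: 28.96 + 5.822 + 32.65 + 87.38 + 9.344 = 164.156

164.156 fs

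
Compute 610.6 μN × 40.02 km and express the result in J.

610.6 × 10⁻⁶ × 40.02 × 10³ = 24436.212 × 10⁻³ J

24.436212 J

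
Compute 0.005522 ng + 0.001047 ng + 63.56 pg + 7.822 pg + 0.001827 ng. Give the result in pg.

In pg:
  0.005522 ng = 0.005522e3 pg = 5.522
  0.001047 ng = 0.001047e3 pg = 1.047
  63.56 pg → 63.56
  7.822 pg → 7.822
  0.001827 ng = 0.001827e3 pg = 1.827
Sum: 5.522 + 1.047 + 63.56 + 7.822 + 1.827 = 79.778

79.778 pg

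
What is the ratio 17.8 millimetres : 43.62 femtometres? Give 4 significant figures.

408100000000

(17.8 × 10^-3) / (43.62 × 10^-15) = 0.40807 × 10^12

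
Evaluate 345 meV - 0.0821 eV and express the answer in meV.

262.9 meV

In meV:
  345 meV → 345
  0.0821 eV = 0.0821e3 meV = 82.1
Difference: 345 - 82.1 = 262.9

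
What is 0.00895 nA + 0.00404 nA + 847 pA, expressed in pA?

In pA:
  0.00895 nA = 0.00895 × 10^3 pA = 8.95
  0.00404 nA = 0.00404 × 10^3 pA = 4.04
  847 pA → 847
Sum: 8.95 + 4.04 + 847 = 859.99

859.99 pA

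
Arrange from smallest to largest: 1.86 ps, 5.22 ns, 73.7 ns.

1.86 ps = 0.00000000000186 s
5.22 ns = 0.00000000522 s
73.7 ns = 0.0000000737 s

1.86 ps < 5.22 ns < 73.7 ns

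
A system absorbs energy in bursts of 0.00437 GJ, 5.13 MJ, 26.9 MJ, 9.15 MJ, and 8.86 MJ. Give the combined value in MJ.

54.41 MJ

In MJ:
  0.00437 GJ = 0.00437 × 10³ MJ = 4.37
  5.13 MJ → 5.13
  26.9 MJ → 26.9
  9.15 MJ → 9.15
  8.86 MJ → 8.86
Sum: 4.37 + 5.13 + 26.9 + 9.15 + 8.86 = 54.41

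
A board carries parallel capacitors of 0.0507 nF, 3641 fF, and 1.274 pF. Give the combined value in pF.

In pF:
  0.0507 nF = 0.0507 × 10³ pF = 50.7
  3641 fF = 3641 × 10⁻³ pF = 3.641
  1.274 pF → 1.274
Sum: 50.7 + 3.641 + 1.274 = 55.615

55.615 pF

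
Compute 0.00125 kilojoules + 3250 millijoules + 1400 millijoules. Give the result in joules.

5.9 joules

In joules:
  0.00125 kilojoules = 0.00125e3 joules = 1.25
  3250 millijoules = 3250e-3 joules = 3.25
  1400 millijoules = 1400e-3 joules = 1.4
Sum: 1.25 + 3.25 + 1.4 = 5.9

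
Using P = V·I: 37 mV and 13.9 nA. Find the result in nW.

37e-3 × 13.9e-9 = 514.3e-12 W

0.5143 nW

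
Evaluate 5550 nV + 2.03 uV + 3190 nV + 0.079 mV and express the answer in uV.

89.77 uV

In uV:
  5550 nV = 5550 × 10^-3 uV = 5.55
  2.03 uV → 2.03
  3190 nV = 3190 × 10^-3 uV = 3.19
  0.079 mV = 0.079 × 10^3 uV = 79
Sum: 5.55 + 2.03 + 3.19 + 79 = 89.77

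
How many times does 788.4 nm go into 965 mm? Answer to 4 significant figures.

1224000

(965 × 10^-3) / (788.4 × 10^-9) = 1.224 × 10^6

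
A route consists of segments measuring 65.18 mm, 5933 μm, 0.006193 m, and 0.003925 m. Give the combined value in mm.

81.231 mm

In mm:
  65.18 mm → 65.18
  5933 μm = 5933 × 10⁻³ mm = 5.933
  0.006193 m = 0.006193 × 10³ mm = 6.193
  0.003925 m = 0.003925 × 10³ mm = 3.925
Sum: 65.18 + 5.933 + 6.193 + 3.925 = 81.231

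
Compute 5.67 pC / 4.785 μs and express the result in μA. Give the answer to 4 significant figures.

(5.67 × 10^-12) / (4.785 × 10^-6) = 1.18495 × 10^-6 A

1.185 μA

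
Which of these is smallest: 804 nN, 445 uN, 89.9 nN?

89.9 nN

804 nN = 0.000000804 N
445 uN = 0.000445 N
89.9 nN = 0.0000000899 N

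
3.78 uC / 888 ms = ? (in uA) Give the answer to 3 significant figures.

4.26 uA

(3.78 × 10⁻⁶) / (888 × 10⁻³) = 0.0042568 × 10⁻³ A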